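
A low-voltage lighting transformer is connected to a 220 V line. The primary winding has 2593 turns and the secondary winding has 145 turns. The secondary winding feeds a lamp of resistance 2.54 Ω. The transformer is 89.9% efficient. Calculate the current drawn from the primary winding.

V_s = 220 × 145/2593 = 12.302 V.
I_s = V_s/R = 12.302/2.54 = 4.8434 A.
P_out = V_s I_s = 12.302 × 4.8434 = 59.586 W.
P_in = P_out/η = 59.586/0.899 = 66.280 W.
I_p = P_in/V_p = 66.280/220 = 0.301 A.

I_p ≈ 0.301 A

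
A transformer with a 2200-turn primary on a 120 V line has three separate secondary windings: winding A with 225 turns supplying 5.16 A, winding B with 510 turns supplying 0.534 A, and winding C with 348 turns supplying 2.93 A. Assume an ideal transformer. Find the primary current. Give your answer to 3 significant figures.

V_A = 120 × 225/2200 = 12.273 V; V_B = 120 × 510/2200 = 27.818 V; V_C = 120 × 348/2200 = 18.982 V.
P_out = V_A I_A + V_B I_B + V_C I_C = 12.273×5.16 + 27.818×0.534 + 18.982×2.93 = 63.327 + 14.855 + 55.617 = 133.80 W.
Ideal ⇒ P_in = P_out, so I_p = P_out/V_p = 133.80/120 = 1.11 A.

I_p ≈ 1.11 A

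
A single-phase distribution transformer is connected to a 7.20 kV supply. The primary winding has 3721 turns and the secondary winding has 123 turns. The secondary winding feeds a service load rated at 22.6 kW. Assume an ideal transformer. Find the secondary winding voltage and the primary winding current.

V_s = V_p × N_s/N_p = 7200 × 123/3721 = 238.00 V.
I_s = P/V_s = 22600/238.00 = 94.958 A.
I_p = I_s × N_s/N_p = 94.958 × 123/3721 = 3.14 A.

V_s ≈ 238 V, I_p ≈ 3.14 A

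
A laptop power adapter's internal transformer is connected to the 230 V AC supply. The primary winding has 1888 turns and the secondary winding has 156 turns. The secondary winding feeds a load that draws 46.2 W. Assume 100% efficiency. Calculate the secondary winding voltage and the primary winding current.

V_s ≈ 19.0 V, I_p ≈ 0.201 A

V_s = V_p × N_s/N_p = 230 × 156/1888 = 19.004 V.
I_s = P/V_s = 46.2/19.004 = 2.4310 A.
I_p = I_s × N_s/N_p = 2.4310 × 156/1888 = 0.201 A.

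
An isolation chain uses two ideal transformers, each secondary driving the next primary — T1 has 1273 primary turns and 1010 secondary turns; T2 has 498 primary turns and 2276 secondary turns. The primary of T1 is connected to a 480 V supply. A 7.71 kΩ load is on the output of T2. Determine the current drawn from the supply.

Secondary of T1: V = 480.00 × 1010/1273 = 380.83 V.
Secondary of T2: V = 380.83 × 2276/498 = 1740.5 V.
I_load = 1740.5/7710 = 0.22575 A, so P_out = 1740.5 × 0.22575 = 392.92 W.
All ideal ⇒ P_in = P_out, so I_supply = 392.92/480 = 0.819 A.

I_supply ≈ 0.819 A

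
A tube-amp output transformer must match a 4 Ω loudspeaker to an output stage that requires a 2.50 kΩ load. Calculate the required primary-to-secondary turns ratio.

Z_p/Z_s = (N_p/N_s)², so N_p/N_s = √(2500/4) = √625 = 25.0.

N_p/N_s ≈ 25.0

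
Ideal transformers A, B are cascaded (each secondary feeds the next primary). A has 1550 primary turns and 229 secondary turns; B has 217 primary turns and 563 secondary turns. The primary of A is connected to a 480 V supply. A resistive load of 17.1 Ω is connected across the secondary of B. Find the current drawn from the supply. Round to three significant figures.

I_supply ≈ 4.12 A

After A: V = 480.00 × 229/1550 = 70.916 V.
After B: V = 70.916 × 563/217 = 183.99 V.
I_load = 183.99/17.1 = 10.760 A, so P_out = 183.99 × 10.760 = 1979.7 W.
All ideal ⇒ P_in = P_out, so I_supply = 1979.7/480 = 4.12 A.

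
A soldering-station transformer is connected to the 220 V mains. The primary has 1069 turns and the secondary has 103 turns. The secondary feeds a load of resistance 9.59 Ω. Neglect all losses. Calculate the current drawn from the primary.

I_p ≈ 0.213 A

V_s = V_p × N_s/N_p = 220 × 103/1069 = 21.197 V.
I_s = V_s/R = 21.197/9.59 = 2.2104 A.
For an ideal transformer I_p N_p = I_s N_s, so I_p = 2.2104 × 103/1069 = 0.213 A.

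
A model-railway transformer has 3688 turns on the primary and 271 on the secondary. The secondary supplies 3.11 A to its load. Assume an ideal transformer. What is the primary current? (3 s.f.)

For an ideal transformer I_p/I_s = N_s/N_p, so I_p = 3.11 × 271/3688 = 0.229 A.

I_p ≈ 0.229 A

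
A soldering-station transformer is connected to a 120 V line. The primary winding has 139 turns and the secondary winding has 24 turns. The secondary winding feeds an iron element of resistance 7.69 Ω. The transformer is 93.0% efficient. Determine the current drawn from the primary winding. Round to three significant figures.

I_p ≈ 0.500 A

V_s = 120 × 24/139 = 20.719 V.
I_s = V_s/R = 20.719/7.69 = 2.6943 A.
P_out = V_s I_s = 20.719 × 2.6943 = 55.825 W.
P_in = P_out/η = 55.825/0.930 = 60.027 W.
I_p = P_in/V_p = 60.027/120 = 0.500 A.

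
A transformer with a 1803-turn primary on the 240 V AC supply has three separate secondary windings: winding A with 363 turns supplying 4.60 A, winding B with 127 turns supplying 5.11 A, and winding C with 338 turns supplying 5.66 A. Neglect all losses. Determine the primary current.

I_p ≈ 2.35 A

V_A = 240 × 363/1803 = 48.319 V; V_B = 240 × 127/1803 = 16.905 V; V_C = 240 × 338/1803 = 44.992 V.
P_out = V_A I_A + V_B I_B + V_C I_C = 48.319×4.60 + 16.905×5.11 + 44.992×5.66 = 222.27 + 86.385 + 254.65 = 563.31 W.
Ideal ⇒ P_in = P_out, so I_p = P_out/V_p = 563.31/240 = 2.35 A.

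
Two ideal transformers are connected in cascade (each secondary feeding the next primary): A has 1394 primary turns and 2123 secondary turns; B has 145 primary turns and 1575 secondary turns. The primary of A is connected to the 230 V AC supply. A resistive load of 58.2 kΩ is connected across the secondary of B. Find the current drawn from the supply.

Secondary of A: V = 230.00 × 2123/1394 = 350.28 V.
Secondary of B: V = 350.28 × 1575/145 = 3804.8 V.
I_load = 3804.8/58200 = 0.065374 A, so P_out = 3804.8 × 0.065374 = 248.73 W.
All ideal ⇒ P_in = P_out, so I_supply = 248.73/230 = 1.08 A.

I_supply ≈ 1.08 A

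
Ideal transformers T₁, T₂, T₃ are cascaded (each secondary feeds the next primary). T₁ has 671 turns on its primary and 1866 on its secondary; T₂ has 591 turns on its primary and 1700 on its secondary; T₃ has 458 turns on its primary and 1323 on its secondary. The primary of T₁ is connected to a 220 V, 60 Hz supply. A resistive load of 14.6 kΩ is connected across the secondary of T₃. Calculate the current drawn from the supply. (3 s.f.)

I_supply ≈ 8.05 A

After T₁: V = 220.00 × 1866/671 = 611.80 V.
After T₂: V = 611.80 × 1700/591 = 1759.8 V.
After T₃: V = 1759.8 × 1323/458 = 5083.6 V.
I_load = 5083.6/14600 = 0.34819 A, so P_out = 5083.6 × 0.34819 = 1770.0 W.
All ideal ⇒ P_in = P_out, so I_supply = 1770.0/220 = 8.05 A.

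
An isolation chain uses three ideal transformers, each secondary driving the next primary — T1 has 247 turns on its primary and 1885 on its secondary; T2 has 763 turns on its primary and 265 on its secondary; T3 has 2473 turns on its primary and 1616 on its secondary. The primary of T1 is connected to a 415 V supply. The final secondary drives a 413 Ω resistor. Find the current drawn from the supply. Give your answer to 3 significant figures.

I_supply ≈ 3.01 A

Secondary of T1: V = 415.00 × 1885/247 = 3167.1 V.
Secondary of T2: V = 3167.1 × 265/763 = 1100.0 V.
Secondary of T3: V = 1100.0 × 1616/2473 = 718.79 V.
I_load = 718.79/413 = 1.7404 A, so P_out = 718.79 × 1.7404 = 1251.0 W.
All ideal ⇒ P_in = P_out, so I_supply = 1251.0/415 = 3.01 A.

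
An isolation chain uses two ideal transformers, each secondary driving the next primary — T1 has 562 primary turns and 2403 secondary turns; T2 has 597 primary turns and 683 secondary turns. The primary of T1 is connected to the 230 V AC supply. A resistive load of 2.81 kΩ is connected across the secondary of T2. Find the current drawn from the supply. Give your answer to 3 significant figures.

I_supply ≈ 1.96 A

After T1: V = 230.00 × 2403/562 = 983.43 V.
After T2: V = 983.43 × 683/597 = 1125.1 V.
I_load = 1125.1/2810 = 0.40039 A, so P_out = 1125.1 × 0.40039 = 450.48 W.
All ideal ⇒ P_in = P_out, so I_supply = 450.48/230 = 1.96 A.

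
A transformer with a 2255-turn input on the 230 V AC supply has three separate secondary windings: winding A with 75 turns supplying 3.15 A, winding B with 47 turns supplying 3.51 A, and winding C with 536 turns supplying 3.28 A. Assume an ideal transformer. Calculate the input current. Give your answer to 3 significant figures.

I_in ≈ 0.958 A

V_A = 230 × 75/2255 = 7.6497 V; V_B = 230 × 47/2255 = 4.7938 V; V_C = 230 × 536/2255 = 54.670 V.
P_out = V_A I_A + V_B I_B + V_C I_C = 7.6497×3.15 + 4.7938×3.51 + 54.670×3.28 = 24.096 + 16.826 + 179.32 = 220.24 W.
Ideal ⇒ P_in = P_out, so I_in = P_out/V_in = 220.24/230 = 0.958 A.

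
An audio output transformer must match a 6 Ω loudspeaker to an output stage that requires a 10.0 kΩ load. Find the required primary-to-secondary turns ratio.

Z_p/Z_s = (N_p/N_s)², so N_p/N_s = √(10000/6) = √1670 = 40.8.

N_p/N_s ≈ 40.8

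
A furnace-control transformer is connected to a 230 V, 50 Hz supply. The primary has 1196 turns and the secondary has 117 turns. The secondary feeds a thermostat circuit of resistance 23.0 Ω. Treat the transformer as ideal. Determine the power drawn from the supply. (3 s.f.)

V_s = V_p × N_s/N_p = 230 × 117/1196 = 22.500 V.
I_s = V_s/R = 22.500/23.0 = 0.97826 A.
I_p = I_s × N_s/N_p = 0.97826 × 117/1196 = 0.095699 A.
P = V_p I_p = 230 × 0.095699 = 22.0 W.

P ≈ 22.0 W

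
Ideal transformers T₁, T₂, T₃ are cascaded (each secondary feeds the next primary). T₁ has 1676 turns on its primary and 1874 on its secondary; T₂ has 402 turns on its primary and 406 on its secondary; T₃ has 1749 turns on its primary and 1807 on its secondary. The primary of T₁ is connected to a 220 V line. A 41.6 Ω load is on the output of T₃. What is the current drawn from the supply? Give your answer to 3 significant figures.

Secondary of T₁: V = 220.00 × 1874/1676 = 245.99 V.
Secondary of T₂: V = 245.99 × 406/402 = 248.44 V.
Secondary of T₃: V = 248.44 × 1807/1749 = 256.68 V.
I_load = 256.68/41.6 = 6.1701 A, so P_out = 256.68 × 6.1701 = 1583.7 W.
All ideal ⇒ P_in = P_out, so I_supply = 1583.7/220 = 7.20 A.

I_supply ≈ 7.20 A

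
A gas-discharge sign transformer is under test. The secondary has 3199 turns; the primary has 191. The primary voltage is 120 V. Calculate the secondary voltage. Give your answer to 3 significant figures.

V_s/V_p = N_s/N_p, so V_s = 120 × 3199/191 = 2010 V.

V_s ≈ 2010 V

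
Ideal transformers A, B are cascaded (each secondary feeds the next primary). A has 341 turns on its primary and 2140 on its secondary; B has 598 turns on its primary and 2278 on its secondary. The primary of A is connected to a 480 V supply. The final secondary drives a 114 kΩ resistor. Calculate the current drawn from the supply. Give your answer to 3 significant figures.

Secondary of A: V = 480.00 × 2140/341 = 3012.3 V.
Secondary of B: V = 3012.3 × 2278/598 = 11475 V.
I_load = 11475/114000 = 0.10066 A, so P_out = 11475 × 0.10066 = 1155.1 W.
All ideal ⇒ P_in = P_out, so I_supply = 1155.1/480 = 2.41 A.

I_supply ≈ 2.41 A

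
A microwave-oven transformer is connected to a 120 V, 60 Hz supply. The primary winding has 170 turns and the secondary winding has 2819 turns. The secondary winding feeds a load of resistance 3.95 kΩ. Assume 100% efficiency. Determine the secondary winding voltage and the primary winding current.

V_s = V_p × N_s/N_p = 120 × 2819/170 = 1989.9 V.
I_s = V_s/R = 1989.9/3950 = 0.50377 A.
I_p = I_s × N_s/N_p = 0.50377 × 2819/170 = 8.35 A.

V_s ≈ 1990 V, I_p ≈ 8.35 A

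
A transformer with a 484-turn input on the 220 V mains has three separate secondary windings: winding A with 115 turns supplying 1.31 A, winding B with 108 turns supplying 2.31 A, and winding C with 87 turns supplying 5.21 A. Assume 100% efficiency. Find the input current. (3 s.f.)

I_in ≈ 1.76 A

V_A = 220 × 115/484 = 52.273 V; V_B = 220 × 108/484 = 49.091 V; V_C = 220 × 87/484 = 39.545 V.
P_out = V_A I_A + V_B I_B + V_C I_C = 52.273×1.31 + 49.091×2.31 + 39.545×5.21 = 68.477 + 113.40 + 206.03 = 387.91 W.
Ideal ⇒ P_in = P_out, so I_in = P_out/V_in = 387.91/220 = 1.76 A.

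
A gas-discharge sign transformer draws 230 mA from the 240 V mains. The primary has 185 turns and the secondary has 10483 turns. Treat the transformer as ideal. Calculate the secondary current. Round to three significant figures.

I_s/I_p = N_p/N_s, so I_s = 0.230 × 185/10483 = 0.00406 A.

I_s ≈ 0.00406 A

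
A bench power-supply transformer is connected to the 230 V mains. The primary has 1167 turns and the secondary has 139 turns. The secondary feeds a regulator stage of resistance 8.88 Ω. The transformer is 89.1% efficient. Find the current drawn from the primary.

V_s = 230 × 139/1167 = 27.395 V.
I_s = V_s/R = 27.395/8.88 = 3.0850 A.
P_out = V_s I_s = 27.395 × 3.0850 = 84.514 W.
P_in = P_out/η = 84.514/0.891 = 94.853 W.
I_p = P_in/V_p = 94.853/230 = 0.412 A.

I_p ≈ 0.412 A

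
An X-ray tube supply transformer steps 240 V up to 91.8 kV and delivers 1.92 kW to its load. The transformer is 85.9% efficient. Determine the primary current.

P_in = P_out/η = 1920/0.859 = 2235.2 W.
I_p = P_in/V_p = 2235.2/240 = 9.31 A.

I_p ≈ 9.31 A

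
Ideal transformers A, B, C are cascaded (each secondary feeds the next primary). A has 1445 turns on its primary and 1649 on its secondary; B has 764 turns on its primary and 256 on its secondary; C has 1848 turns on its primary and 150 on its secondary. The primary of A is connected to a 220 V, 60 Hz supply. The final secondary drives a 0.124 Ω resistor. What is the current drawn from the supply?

I_supply ≈ 1.71 A

After A: V = 220.00 × 1649/1445 = 251.06 V.
After B: V = 251.06 × 256/764 = 84.124 V.
After C: V = 84.124 × 150/1848 = 6.8283 V.
I_load = 6.8283/0.124 = 55.067 A, so P_out = 6.8283 × 55.067 = 376.01 W.
All ideal ⇒ P_in = P_out, so I_supply = 376.01/220 = 1.71 A.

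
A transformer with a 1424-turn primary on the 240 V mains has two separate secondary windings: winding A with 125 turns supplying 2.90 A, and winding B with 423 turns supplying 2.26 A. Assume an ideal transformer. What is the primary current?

I_p ≈ 0.926 A

V_A = 240 × 125/1424 = 21.067 V; V_B = 240 × 423/1424 = 71.292 V.
P_out = V_A I_A + V_B I_B = 21.067×2.90 + 71.292×2.26 = 61.096 + 161.12 = 222.22 W.
Ideal ⇒ P_in = P_out, so I_p = P_out/V_p = 222.22/240 = 0.926 A.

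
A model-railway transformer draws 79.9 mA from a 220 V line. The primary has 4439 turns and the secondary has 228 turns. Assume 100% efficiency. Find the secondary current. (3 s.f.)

I_s/I_p = N_p/N_s, so I_s = 0.0799 × 4439/228 = 1.56 A.

I_s ≈ 1.56 A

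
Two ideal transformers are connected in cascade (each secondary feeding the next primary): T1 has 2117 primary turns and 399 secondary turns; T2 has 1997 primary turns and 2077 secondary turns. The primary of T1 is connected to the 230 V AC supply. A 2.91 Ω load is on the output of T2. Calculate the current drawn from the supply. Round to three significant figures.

After T1: V = 230.00 × 399/2117 = 43.349 V.
After T2: V = 43.349 × 2077/1997 = 45.086 V.
I_load = 45.086/2.91 = 15.493 A, so P_out = 45.086 × 15.493 = 698.53 W.
All ideal ⇒ P_in = P_out, so I_supply = 698.53/230 = 3.04 A.

I_supply ≈ 3.04 A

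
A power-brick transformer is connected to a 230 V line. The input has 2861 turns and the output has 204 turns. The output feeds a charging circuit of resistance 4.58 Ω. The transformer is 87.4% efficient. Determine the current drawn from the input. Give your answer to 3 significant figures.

I_in ≈ 0.292 A

V_out = 230 × 204/2861 = 16.400 V.
I_out = V_out/R = 16.400/4.58 = 3.5808 A.
P_out = V_out I_out = 16.400 × 3.5808 = 58.724 W.
P_in = P_out/η = 58.724/0.874 = 67.190 W.
I_in = P_in/V_in = 67.190/230 = 0.292 A.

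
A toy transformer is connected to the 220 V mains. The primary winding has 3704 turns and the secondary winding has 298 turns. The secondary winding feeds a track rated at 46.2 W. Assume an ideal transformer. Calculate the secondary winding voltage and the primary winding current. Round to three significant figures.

V_s ≈ 17.7 V, I_p ≈ 0.210 A

V_s = V_p × N_s/N_p = 220 × 298/3704 = 17.700 V.
I_s = P/V_s = 46.2/17.700 = 2.6102 A.
I_p = I_s × N_s/N_p = 2.6102 × 298/3704 = 0.210 A.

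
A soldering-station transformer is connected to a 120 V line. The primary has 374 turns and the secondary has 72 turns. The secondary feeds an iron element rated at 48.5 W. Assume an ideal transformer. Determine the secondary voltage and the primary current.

V_s ≈ 23.1 V, I_p ≈ 0.404 A

V_s = V_p × N_s/N_p = 120 × 72/374 = 23.102 V.
I_s = P/V_s = 48.5/23.102 = 2.0994 A.
I_p = I_s × N_s/N_p = 2.0994 × 72/374 = 0.404 A.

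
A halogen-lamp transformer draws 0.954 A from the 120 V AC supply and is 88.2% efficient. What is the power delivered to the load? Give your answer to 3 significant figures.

P_out ≈ 101 W

P_in = V_p I_p = 120 × 0.954 = 114.48 W.
P_out = η P_in = 0.882 × 114.48 = 101 W.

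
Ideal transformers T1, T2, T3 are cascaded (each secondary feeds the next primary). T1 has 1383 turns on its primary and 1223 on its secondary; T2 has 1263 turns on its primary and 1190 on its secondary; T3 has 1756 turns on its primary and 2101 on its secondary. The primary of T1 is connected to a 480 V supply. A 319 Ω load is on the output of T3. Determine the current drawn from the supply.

Secondary of T1: V = 480.00 × 1223/1383 = 424.47 V.
Secondary of T2: V = 424.47 × 1190/1263 = 399.93 V.
Secondary of T3: V = 399.93 × 2101/1756 = 478.51 V.
I_load = 478.51/319 = 1.5000 A, so P_out = 478.51 × 1.5000 = 717.78 W.
All ideal ⇒ P_in = P_out, so I_supply = 717.78/480 = 1.50 A.

I_supply ≈ 1.50 A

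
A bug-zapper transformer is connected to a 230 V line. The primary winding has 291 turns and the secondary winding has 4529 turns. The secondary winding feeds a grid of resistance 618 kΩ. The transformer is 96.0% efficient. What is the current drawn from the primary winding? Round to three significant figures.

I_p ≈ 0.0939 A

V_s = 230 × 4529/291 = 3579.6 V.
I_s = V_s/R = 3579.6/618000 = 0.0057923 A.
P_out = V_s I_s = 3579.6 × 0.0057923 = 20.734 W.
P_in = P_out/η = 20.734/0.960 = 21.598 W.
I_p = P_in/V_p = 21.598/230 = 0.0939 A.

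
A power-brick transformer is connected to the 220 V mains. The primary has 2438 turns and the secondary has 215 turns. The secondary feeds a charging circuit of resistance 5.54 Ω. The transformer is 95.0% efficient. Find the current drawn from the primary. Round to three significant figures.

I_p ≈ 0.325 A

V_s = 220 × 215/2438 = 19.401 V.
I_s = V_s/R = 19.401/5.54 = 3.5020 A.
P_out = V_s I_s = 19.401 × 3.5020 = 67.943 W.
P_in = P_out/η = 67.943/0.950 = 71.519 W.
I_p = P_in/V_p = 71.519/220 = 0.325 A.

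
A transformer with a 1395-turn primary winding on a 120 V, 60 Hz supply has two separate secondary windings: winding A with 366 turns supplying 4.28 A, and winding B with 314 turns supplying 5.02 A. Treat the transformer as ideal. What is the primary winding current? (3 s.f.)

I_p ≈ 2.25 A

V_A = 120 × 366/1395 = 31.484 V; V_B = 120 × 314/1395 = 27.011 V.
P_out = V_A I_A + V_B I_B = 31.484×4.28 + 27.011×5.02 = 134.75 + 135.59 = 270.34 W.
Ideal ⇒ P_in = P_out, so I_p = P_out/V_p = 270.34/120 = 2.25 A.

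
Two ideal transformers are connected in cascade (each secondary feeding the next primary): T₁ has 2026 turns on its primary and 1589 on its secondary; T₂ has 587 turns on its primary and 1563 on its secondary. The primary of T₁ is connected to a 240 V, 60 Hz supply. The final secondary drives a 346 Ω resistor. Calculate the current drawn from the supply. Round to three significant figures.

After T₁: V = 240.00 × 1589/2026 = 188.23 V.
After T₂: V = 188.23 × 1563/587 = 501.21 V.
I_load = 501.21/346 = 1.4486 A, so P_out = 501.21 × 1.4486 = 726.03 W.
All ideal ⇒ P_in = P_out, so I_supply = 726.03/240 = 3.03 A.

I_supply ≈ 3.03 A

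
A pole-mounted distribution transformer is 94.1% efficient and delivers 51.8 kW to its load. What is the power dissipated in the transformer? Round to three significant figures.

P_in = P_out/η = 51800/0.941 = 55047.8 W.
P_loss = P_in − P_out = 55047.8 − 51800 = 3250 W.

P_loss ≈ 3250 W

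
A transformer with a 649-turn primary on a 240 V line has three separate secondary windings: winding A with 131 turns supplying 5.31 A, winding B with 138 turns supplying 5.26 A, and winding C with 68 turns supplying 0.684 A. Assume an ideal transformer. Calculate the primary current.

I_p ≈ 2.26 A

V_A = 240 × 131/649 = 48.444 V; V_B = 240 × 138/649 = 51.032 V; V_C = 240 × 68/649 = 25.146 V.
P_out = V_A I_A + V_B I_B + V_C I_C = 48.444×5.31 + 51.032×5.26 + 25.146×0.684 = 257.24 + 268.43 + 17.200 = 542.87 W.
Ideal ⇒ P_in = P_out, so I_p = P_out/V_p = 542.87/240 = 2.26 A.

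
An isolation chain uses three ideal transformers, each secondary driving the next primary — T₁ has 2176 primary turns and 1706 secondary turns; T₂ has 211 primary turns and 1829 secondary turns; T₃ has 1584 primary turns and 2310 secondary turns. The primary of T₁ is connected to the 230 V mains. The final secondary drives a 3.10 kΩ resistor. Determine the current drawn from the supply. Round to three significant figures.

I_supply ≈ 7.29 A

After T₁: V = 230.00 × 1706/2176 = 180.32 V.
After T₂: V = 180.32 × 1829/211 = 1563.1 V.
After T₃: V = 1563.1 × 2310/1584 = 2279.5 V.
I_load = 2279.5/3100 = 0.73532 A, so P_out = 2279.5 × 0.73532 = 1676.1 W.
All ideal ⇒ P_in = P_out, so I_supply = 1676.1/230 = 7.29 A.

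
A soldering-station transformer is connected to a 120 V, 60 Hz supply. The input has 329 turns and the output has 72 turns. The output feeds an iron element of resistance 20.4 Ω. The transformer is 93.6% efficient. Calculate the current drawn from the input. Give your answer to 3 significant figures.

V_out = 120 × 72/329 = 26.261 V.
I_out = V_out/R = 26.261/20.4 = 1.2873 A.
P_out = V_out I_out = 26.261 × 1.2873 = 33.807 W.
P_in = P_out/η = 33.807/0.936 = 36.118 W.
I_in = P_in/V_in = 36.118/120 = 0.301 A.

I_in ≈ 0.301 A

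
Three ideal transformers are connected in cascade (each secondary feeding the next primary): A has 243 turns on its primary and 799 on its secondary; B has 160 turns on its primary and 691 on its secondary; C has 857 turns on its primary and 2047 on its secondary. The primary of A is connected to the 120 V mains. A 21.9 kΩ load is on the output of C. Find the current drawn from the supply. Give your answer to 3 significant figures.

I_supply ≈ 6.30 A

After A: V = 120.00 × 799/243 = 394.57 V.
After B: V = 394.57 × 691/160 = 1704.0 V.
After C: V = 1704.0 × 2047/857 = 4070.2 V.
I_load = 4070.2/21900 = 0.18585 A, so P_out = 4070.2 × 0.18585 = 756.47 W.
All ideal ⇒ P_in = P_out, so I_supply = 756.47/120 = 6.30 A.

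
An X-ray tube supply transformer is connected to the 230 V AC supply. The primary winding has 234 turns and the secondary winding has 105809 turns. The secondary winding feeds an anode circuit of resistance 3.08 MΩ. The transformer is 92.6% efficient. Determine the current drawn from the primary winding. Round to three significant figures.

I_p ≈ 16.5 A

V_s = 230 × 105809/234 = 104000 V.
I_s = V_s/R = 104000/(3.08×10^6) = 0.033766 A.
P_out = V_s I_s = 104000 × 0.033766 = 3511.7 W.
P_in = P_out/η = 3511.7/0.926 = 3792.3 W.
I_p = P_in/V_p = 3792.3/230 = 16.5 A.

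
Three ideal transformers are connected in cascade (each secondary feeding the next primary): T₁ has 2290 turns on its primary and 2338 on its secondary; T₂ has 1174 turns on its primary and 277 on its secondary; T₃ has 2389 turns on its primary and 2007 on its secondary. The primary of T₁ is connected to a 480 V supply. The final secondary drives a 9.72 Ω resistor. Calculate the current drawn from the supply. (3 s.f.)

Secondary of T₁: V = 480.00 × 2338/2290 = 490.06 V.
Secondary of T₂: V = 490.06 × 277/1174 = 115.63 V.
Secondary of T₃: V = 115.63 × 2007/2389 = 97.139 V.
I_load = 97.139/9.72 = 9.9937 A, so P_out = 97.139 × 9.9937 = 970.78 W.
All ideal ⇒ P_in = P_out, so I_supply = 970.78/480 = 2.02 A.

I_supply ≈ 2.02 A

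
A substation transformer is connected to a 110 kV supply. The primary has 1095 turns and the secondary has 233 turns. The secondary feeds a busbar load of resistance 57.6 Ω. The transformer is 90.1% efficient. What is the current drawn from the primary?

V_s = 110000 × 233/1095 = 23406 V.
I_s = V_s/R = 23406/57.6 = 406.36 A.
P_out = V_s I_s = 23406 × 406.36 = 9.5114×10^6 W.
P_in = P_out/η = 9.5114×10^6/0.901 = 1.0557×10^7 W.
I_p = P_in/V_p = 1.0557×10^7/110000 = 96.0 A.

I_p ≈ 96.0 A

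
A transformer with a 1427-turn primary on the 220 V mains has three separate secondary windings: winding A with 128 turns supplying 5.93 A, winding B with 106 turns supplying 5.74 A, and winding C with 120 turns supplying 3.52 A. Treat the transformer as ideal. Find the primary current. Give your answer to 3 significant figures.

I_p ≈ 1.25 A

V_A = 220 × 128/1427 = 19.734 V; V_B = 220 × 106/1427 = 16.342 V; V_C = 220 × 120/1427 = 18.500 V.
P_out = V_A I_A + V_B I_B + V_C I_C = 19.734×5.93 + 16.342×5.74 + 18.500×3.52 = 117.02 + 93.803 + 65.121 = 275.95 W.
Ideal ⇒ P_in = P_out, so I_p = P_out/V_p = 275.95/220 = 1.25 A.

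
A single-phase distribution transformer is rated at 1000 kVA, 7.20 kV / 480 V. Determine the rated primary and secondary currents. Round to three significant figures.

I_p ≈ 139 A, I_s ≈ 2080 A

I_p = S/V_p = 1000000/7200 = 139 A.
I_s = S/V_s = 1000000/480 = 2080 A.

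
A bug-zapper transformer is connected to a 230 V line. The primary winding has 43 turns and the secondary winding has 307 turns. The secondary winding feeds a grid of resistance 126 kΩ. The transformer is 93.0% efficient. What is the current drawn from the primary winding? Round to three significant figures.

V_s = 230 × 307/43 = 1642.1 V.
I_s = V_s/R = 1642.1/126000 = 0.013032 A.
P_out = V_s I_s = 1642.1 × 0.013032 = 21.401 W.
P_in = P_out/η = 21.401/0.930 = 23.011 W.
I_p = P_in/V_p = 23.011/230 = 0.100 A.

I_p ≈ 0.100 A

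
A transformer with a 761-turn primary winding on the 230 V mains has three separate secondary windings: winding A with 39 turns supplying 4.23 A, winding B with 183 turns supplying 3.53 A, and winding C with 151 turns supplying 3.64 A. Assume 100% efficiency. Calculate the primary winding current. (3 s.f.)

V_A = 230 × 39/761 = 11.787 V; V_B = 230 × 183/761 = 55.309 V; V_C = 230 × 151/761 = 45.637 V.
P_out = V_A I_A + V_B I_B + V_C I_C = 11.787×4.23 + 55.309×3.53 + 45.637×3.64 = 49.860 + 195.24 + 166.12 = 411.22 W.
Ideal ⇒ P_in = P_out, so I_p = P_out/V_p = 411.22/230 = 1.79 A.

I_p ≈ 1.79 A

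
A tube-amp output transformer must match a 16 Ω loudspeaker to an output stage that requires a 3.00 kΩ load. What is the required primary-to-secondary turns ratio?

N_p/N_s ≈ 13.7

Z_p/Z_s = (N_p/N_s)², so N_p/N_s = √(3000/16) = √188 = 13.7.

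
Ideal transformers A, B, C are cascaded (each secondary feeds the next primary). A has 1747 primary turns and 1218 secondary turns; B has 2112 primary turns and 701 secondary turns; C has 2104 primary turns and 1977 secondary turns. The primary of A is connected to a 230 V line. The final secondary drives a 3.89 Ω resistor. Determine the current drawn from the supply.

I_supply ≈ 2.80 A

Secondary of A: V = 230.00 × 1218/1747 = 160.35 V.
Secondary of B: V = 160.35 × 701/2112 = 53.224 V.
Secondary of C: V = 53.224 × 1977/2104 = 50.011 V.
I_load = 50.011/3.89 = 12.856 A, so P_out = 50.011 × 12.856 = 642.96 W.
All ideal ⇒ P_in = P_out, so I_supply = 642.96/230 = 2.80 A.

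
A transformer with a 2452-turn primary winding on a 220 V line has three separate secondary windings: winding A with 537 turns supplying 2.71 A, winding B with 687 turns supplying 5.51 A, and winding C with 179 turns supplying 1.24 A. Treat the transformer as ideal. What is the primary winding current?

I_p ≈ 2.23 A

V_A = 220 × 537/2452 = 48.181 V; V_B = 220 × 687/2452 = 61.639 V; V_C = 220 × 179/2452 = 16.060 V.
P_out = V_A I_A + V_B I_B + V_C I_C = 48.181×2.71 + 61.639×5.51 + 16.060×1.24 = 130.57 + 339.63 + 19.915 = 490.12 W.
Ideal ⇒ P_in = P_out, so I_p = P_out/V_p = 490.12/220 = 2.23 A.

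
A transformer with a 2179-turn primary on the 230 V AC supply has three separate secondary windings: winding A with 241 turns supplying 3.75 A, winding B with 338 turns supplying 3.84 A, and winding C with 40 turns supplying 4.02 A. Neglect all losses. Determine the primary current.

I_p ≈ 1.08 A

V_A = 230 × 241/2179 = 25.438 V; V_B = 230 × 338/2179 = 35.677 V; V_C = 230 × 40/2179 = 4.2221 V.
P_out = V_A I_A + V_B I_B + V_C I_C = 25.438×3.75 + 35.677×3.84 + 4.2221×4.02 = 95.394 + 137.00 + 16.973 = 249.37 W.
Ideal ⇒ P_in = P_out, so I_p = P_out/V_p = 249.37/230 = 1.08 A.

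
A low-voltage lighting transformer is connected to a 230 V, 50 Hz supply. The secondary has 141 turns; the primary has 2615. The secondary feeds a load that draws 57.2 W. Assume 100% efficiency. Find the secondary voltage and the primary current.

V_s = V_p × N_s/N_p = 230 × 141/2615 = 12.402 V.
I_s = P/V_s = 57.2/12.402 = 4.6123 A.
I_p = I_s × N_s/N_p = 4.6123 × 141/2615 = 0.249 A.

V_s ≈ 12.4 V, I_p ≈ 0.249 A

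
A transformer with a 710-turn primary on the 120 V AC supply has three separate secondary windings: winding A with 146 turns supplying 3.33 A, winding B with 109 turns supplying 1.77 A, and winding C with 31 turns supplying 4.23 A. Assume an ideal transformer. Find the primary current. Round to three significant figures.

I_p ≈ 1.14 A

V_A = 120 × 146/710 = 24.676 V; V_B = 120 × 109/710 = 18.423 V; V_C = 120 × 31/710 = 5.2394 V.
P_out = V_A I_A + V_B I_B + V_C I_C = 24.676×3.33 + 18.423×1.77 + 5.2394×4.23 = 82.171 + 32.608 + 22.163 = 136.94 W.
Ideal ⇒ P_in = P_out, so I_p = P_out/V_p = 136.94/120 = 1.14 A.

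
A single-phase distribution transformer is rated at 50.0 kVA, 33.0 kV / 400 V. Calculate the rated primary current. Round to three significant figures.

I_p ≈ 1.52 A

I_p = S/V_p = 50000/33000 = 1.52 A.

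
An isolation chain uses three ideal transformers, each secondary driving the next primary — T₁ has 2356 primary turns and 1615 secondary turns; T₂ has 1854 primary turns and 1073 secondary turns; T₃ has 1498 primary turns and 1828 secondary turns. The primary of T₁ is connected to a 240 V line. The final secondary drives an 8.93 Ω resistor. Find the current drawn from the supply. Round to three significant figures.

I_supply ≈ 6.30 A

Secondary of T₁: V = 240.00 × 1615/2356 = 164.52 V.
Secondary of T₂: V = 164.52 × 1073/1854 = 95.213 V.
Secondary of T₃: V = 95.213 × 1828/1498 = 116.19 V.
I_load = 116.19/8.93 = 13.011 A, so P_out = 116.19 × 13.011 = 1511.7 W.
All ideal ⇒ P_in = P_out, so I_supply = 1511.7/240 = 6.30 A.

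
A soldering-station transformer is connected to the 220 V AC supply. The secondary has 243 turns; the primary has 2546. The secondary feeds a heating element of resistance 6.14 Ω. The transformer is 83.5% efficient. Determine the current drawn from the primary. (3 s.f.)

I_p ≈ 0.391 A

V_s = 220 × 243/2546 = 20.998 V.
I_s = V_s/R = 20.998/6.14 = 3.4198 A.
P_out = V_s I_s = 20.998 × 3.4198 = 71.808 W.
P_in = P_out/η = 71.808/0.835 = 85.998 W.
I_p = P_in/V_p = 85.998/220 = 0.391 A.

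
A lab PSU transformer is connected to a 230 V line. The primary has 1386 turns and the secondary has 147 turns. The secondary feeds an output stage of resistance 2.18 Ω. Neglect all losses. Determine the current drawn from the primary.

V_s = V_p × N_s/N_p = 230 × 147/1386 = 24.394 V.
I_s = V_s/R = 24.394/2.18 = 11.190 A.
For an ideal transformer I_p N_p = I_s N_s, so I_p = 11.190 × 147/1386 = 1.19 A.

I_p ≈ 1.19 A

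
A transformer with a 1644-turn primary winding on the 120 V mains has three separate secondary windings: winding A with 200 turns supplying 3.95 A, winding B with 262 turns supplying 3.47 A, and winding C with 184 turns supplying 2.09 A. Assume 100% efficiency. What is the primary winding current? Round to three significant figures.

I_p ≈ 1.27 A

V_A = 120 × 200/1644 = 14.599 V; V_B = 120 × 262/1644 = 19.124 V; V_C = 120 × 184/1644 = 13.431 V.
P_out = V_A I_A + V_B I_B + V_C I_C = 14.599×3.95 + 19.124×3.47 + 13.431×2.09 = 57.664 + 66.361 + 28.070 = 152.09 W.
Ideal ⇒ P_in = P_out, so I_p = P_out/V_p = 152.09/120 = 1.27 A.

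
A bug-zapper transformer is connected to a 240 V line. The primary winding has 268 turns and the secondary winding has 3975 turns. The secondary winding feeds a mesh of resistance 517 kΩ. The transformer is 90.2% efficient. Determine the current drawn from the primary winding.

I_p ≈ 0.113 A

V_s = 240 × 3975/268 = 3559.7 V.
I_s = V_s/R = 3559.7/517000 = 0.0068853 A.
P_out = V_s I_s = 3559.7 × 0.0068853 = 24.510 W.
P_in = P_out/η = 24.510/0.902 = 27.173 W.
I_p = P_in/V_p = 27.173/240 = 0.113 A.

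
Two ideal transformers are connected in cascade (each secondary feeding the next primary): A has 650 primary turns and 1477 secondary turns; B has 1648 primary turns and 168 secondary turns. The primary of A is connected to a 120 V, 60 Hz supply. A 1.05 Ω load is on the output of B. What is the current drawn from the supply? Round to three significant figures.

I_supply ≈ 6.13 A

After A: V = 120.00 × 1477/650 = 272.68 V.
After B: V = 272.68 × 168/1648 = 27.797 V.
I_load = 27.797/1.05 = 26.473 A, so P_out = 27.797 × 26.473 = 735.89 W.
All ideal ⇒ P_in = P_out, so I_supply = 735.89/120 = 6.13 A.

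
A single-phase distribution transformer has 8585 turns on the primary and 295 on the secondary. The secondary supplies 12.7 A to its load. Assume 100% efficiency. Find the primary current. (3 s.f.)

For an ideal transformer I_p/I_s = N_s/N_p, so I_p = 12.7 × 295/8585 = 0.436 A.

I_p ≈ 0.436 A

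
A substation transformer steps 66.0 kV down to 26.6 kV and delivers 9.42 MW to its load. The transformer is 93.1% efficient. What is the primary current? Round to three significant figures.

P_in = P_out/η = 9.42×10^6/0.931 = 1.0118×10^7 W.
I_p = P_in/V_p = 1.0118×10^7/66000 = 153 A.

I_p ≈ 153 A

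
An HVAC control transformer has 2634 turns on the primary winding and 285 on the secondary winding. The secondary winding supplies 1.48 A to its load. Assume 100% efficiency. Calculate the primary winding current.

I_p ≈ 0.160 A

For an ideal transformer I_p/I_s = N_s/N_p, so I_p = 1.48 × 285/2634 = 0.160 A.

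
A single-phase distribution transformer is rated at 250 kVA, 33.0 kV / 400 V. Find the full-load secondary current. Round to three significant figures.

I_s ≈ 625 A

I_s = S/V_s = 250000/400 = 625 A.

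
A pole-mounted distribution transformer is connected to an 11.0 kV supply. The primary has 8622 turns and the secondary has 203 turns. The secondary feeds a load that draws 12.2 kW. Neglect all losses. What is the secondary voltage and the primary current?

V_s = V_p × N_s/N_p = 11000 × 203/8622 = 258.99 V.
I_s = P/V_s = 12200/258.99 = 47.106 A.
I_p = I_s × N_s/N_p = 47.106 × 203/8622 = 1.11 A.

V_s ≈ 259 V, I_p ≈ 1.11 A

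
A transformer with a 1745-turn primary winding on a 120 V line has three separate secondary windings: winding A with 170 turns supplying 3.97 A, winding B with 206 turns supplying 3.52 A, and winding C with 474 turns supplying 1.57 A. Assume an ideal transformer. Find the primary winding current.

V_A = 120 × 170/1745 = 11.691 V; V_B = 120 × 206/1745 = 14.166 V; V_C = 120 × 474/1745 = 32.596 V.
P_out = V_A I_A + V_B I_B + V_C I_C = 11.691×3.97 + 14.166×3.52 + 32.596×1.57 = 46.411 + 49.865 + 51.176 = 147.45 W.
Ideal ⇒ P_in = P_out, so I_p = P_out/V_p = 147.45/120 = 1.23 A.

I_p ≈ 1.23 A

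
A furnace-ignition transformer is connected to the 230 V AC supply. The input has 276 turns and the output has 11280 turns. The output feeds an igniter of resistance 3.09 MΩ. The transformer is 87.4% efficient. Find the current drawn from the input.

I_in ≈ 0.142 A

V_out = 230 × 11280/276 = 9400.0 V.
I_out = V_out/R = 9400.0/(3.09×10^6) = 0.0030421 A.
P_out = V_out I_out = 9400.0 × 0.0030421 = 28.595 W.
P_in = P_out/η = 28.595/0.874 = 32.718 W.
I_in = P_in/V_in = 32.718/230 = 0.142 A.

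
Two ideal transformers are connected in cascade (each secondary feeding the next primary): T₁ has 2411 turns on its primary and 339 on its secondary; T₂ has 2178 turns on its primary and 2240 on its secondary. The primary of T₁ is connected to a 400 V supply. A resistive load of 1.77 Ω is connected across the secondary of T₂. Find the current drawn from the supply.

Secondary of T₁: V = 400.00 × 339/2411 = 56.242 V.
Secondary of T₂: V = 56.242 × 2240/2178 = 57.843 V.
I_load = 57.843/1.77 = 32.680 A, so P_out = 57.843 × 32.680 = 1890.3 W.
All ideal ⇒ P_in = P_out, so I_supply = 1890.3/400 = 4.73 A.

I_supply ≈ 4.73 A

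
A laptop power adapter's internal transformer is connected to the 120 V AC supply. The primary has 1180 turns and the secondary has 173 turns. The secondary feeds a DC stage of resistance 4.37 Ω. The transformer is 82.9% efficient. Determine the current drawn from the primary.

I_p ≈ 0.712 A

V_s = 120 × 173/1180 = 17.593 V.
I_s = V_s/R = 17.593/4.37 = 4.0259 A.
P_out = V_s I_s = 17.593 × 4.0259 = 70.829 W.
P_in = P_out/η = 70.829/0.829 = 85.439 W.
I_p = P_in/V_p = 85.439/120 = 0.712 A.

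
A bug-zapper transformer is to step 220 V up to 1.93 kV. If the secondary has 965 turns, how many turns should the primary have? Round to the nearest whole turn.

N_p = 110 turns

N_p/N_s = V_p/V_s, so N_p = 965 × 220/1930 = 110.0 ≈ 110 turns.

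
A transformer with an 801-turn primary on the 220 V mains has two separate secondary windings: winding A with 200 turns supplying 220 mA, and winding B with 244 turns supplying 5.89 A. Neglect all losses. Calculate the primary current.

V_A = 220 × 200/801 = 54.931 V; V_B = 220 × 244/801 = 67.016 V.
P_out = V_A I_A + V_B I_B = 54.931×0.220 + 67.016×5.89 = 12.085 + 394.73 = 406.81 W.
Ideal ⇒ P_in = P_out, so I_p = P_out/V_p = 406.81/220 = 1.85 A.

I_p ≈ 1.85 A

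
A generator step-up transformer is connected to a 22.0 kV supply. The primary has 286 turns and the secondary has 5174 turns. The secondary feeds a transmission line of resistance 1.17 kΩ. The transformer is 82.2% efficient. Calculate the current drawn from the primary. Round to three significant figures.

V_s = 22000 × 5174/286 = 398000 V.
I_s = V_s/R = 398000/1170 = 340.17 A.
P_out = V_s I_s = 398000 × 340.17 = 1.3539×10^8 W.
P_in = P_out/η = 1.3539×10^8/0.822 = 1.6471×10^8 W.
I_p = P_in/V_p = 1.6471×10^8/22000 = 7490 A.

I_p ≈ 7490 A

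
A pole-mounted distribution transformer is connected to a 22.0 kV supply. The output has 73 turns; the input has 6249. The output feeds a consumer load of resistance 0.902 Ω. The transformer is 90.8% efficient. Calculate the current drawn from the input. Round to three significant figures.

V_out = 22000 × 73/6249 = 257.00 V.
I_out = V_out/R = 257.00/0.902 = 284.92 A.
P_out = V_out I_out = 257.00 × 284.92 = 73226 W.
P_in = P_out/η = 73226/0.908 = 80645 W.
I_in = P_in/V_in = 80645/22000 = 3.67 A.

I_in ≈ 3.67 A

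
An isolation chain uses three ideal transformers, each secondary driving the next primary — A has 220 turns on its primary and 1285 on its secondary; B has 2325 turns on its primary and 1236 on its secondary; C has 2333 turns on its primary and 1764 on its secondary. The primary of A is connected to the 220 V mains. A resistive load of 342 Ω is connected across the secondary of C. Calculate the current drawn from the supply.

I_supply ≈ 3.55 A

Secondary of A: V = 220.00 × 1285/220 = 1285.0 V.
Secondary of B: V = 1285.0 × 1236/2325 = 683.12 V.
Secondary of C: V = 683.12 × 1764/2333 = 516.51 V.
I_load = 516.51/342 = 1.5103 A, so P_out = 516.51 × 1.5103 = 780.08 W.
All ideal ⇒ P_in = P_out, so I_supply = 780.08/220 = 3.55 A.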